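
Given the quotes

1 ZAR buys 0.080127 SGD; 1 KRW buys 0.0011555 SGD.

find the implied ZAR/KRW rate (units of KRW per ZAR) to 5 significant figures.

ZAR/KRW = 69.344

1 ZAR × 0.080127 = 0.080127 SGD
0.080127 SGD ÷ 0.0011555 = 69.344 KRW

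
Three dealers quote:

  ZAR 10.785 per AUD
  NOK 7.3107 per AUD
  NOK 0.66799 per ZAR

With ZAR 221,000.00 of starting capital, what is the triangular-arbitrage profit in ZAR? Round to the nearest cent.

Profitable loop is ZAR → AUD → NOK → ZAR:
ZAR 221,000.00 ÷ 10.785 = AUD 20,491.42
AUD 20,491.42 × 7.3107 = NOK 149,806.65
NOK 149,806.65 ÷ 0.66799 = ZAR 224,264.81
Profit = ZAR 224,264.81 − ZAR 221,000.00

Profit: ZAR 3,264.81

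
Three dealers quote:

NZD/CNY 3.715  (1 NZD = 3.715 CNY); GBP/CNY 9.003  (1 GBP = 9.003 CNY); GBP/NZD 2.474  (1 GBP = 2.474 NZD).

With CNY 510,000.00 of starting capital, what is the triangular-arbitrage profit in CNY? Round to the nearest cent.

Profit: CNY 10,644.69

Profitable loop is CNY → GBP → NZD → CNY:
CNY 510,000.00 ÷ 9.003 = GBP 56,647.78
GBP 56,647.78 × 2.474 = NZD 140,146.62
NZD 140,146.62 × 3.715 = CNY 520,644.69
Profit = CNY 520,644.69 − CNY 510,000.00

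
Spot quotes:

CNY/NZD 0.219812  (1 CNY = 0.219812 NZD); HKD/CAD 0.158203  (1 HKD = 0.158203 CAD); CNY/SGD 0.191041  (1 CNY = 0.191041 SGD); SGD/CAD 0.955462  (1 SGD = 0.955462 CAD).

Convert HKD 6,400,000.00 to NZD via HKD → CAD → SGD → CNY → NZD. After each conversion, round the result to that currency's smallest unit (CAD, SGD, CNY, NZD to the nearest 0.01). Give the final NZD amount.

NZD 1,219,287.40

HKD 6,400,000.00 × 0.158203 = CAD 1,012,499.20
CAD 1,012,499.20 ÷ 0.955462 = SGD 1,059,695.94
SGD 1,059,695.94 ÷ 0.191041 = CNY 5,546,955.57
CNY 5,546,955.57 × 0.219812 = NZD 1,219,287.40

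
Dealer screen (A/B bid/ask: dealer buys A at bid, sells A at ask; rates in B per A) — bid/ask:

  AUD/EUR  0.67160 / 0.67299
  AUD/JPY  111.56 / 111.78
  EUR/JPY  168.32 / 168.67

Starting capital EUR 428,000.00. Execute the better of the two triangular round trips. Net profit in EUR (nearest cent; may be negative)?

Best loop EUR → JPY → AUD → EUR:
EUR 428,000.00 × 168.32 (sell EUR at bid) = JPY 72,040,960
JPY 72,040,960 ÷ 111.78 (buy AUD at ask) = AUD 644,488.82
AUD 644,488.82 × 0.67160 (sell AUD at bid) = EUR 432,838.69

Net profit: EUR 4,838.69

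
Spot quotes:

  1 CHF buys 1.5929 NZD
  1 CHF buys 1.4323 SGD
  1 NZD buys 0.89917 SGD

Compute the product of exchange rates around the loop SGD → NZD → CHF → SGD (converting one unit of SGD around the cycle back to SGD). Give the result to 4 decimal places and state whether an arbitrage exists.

Around SGD → NZD → CHF → SGD: 1 ÷ 0.89917 ÷ 1.5929 × 1.4323 = 1.000008
Product ≈ 1 (deviation 0.001%, within rounding noise).

1.0000 (no arbitrage)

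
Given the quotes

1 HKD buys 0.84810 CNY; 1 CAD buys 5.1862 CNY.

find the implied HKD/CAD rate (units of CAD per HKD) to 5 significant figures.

HKD/CAD = 0.16353

1 HKD × 0.84810 = 0.8481 CNY
0.8481 CNY ÷ 5.1862 = 0.16353 CAD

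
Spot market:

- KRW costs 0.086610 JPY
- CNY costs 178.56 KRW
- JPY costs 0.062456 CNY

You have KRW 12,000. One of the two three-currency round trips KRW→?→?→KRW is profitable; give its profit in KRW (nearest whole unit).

Profitable loop is KRW → CNY → JPY → KRW:
KRW 12,000 ÷ 178.56 = CNY 67.20
CNY 67.20 ÷ 0.062456 = JPY 1,076
JPY 1,076 ÷ 0.086610 = KRW 12,424
Profit = KRW 12,424 − KRW 12,000

Profit: KRW 424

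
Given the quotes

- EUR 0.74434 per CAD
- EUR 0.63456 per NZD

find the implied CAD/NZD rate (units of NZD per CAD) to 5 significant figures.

1 CAD × 0.74434 = 0.74434 EUR
0.74434 EUR ÷ 0.63456 = 1.173 NZD

CAD/NZD = 1.1730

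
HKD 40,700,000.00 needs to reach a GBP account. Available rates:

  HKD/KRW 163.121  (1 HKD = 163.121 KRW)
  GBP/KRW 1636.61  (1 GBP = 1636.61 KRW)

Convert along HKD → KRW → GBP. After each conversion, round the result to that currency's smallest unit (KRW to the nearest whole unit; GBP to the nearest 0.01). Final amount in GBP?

GBP 4,056,571.02

HKD 40,700,000.00 × 163.121 = KRW 6,639,024,700
KRW 6,639,024,700 ÷ 1636.61 = GBP 4,056,571.02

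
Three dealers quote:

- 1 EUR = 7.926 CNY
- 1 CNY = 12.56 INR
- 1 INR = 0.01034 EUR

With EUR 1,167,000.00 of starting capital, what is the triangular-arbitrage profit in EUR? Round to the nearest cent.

Profitable loop is EUR → CNY → INR → EUR:
EUR 1,167,000.00 × 7.926 = CNY 9,249,642.00
CNY 9,249,642.00 × 12.56 = INR 116,175,503.52
INR 116,175,503.52 × 0.01034 = EUR 1,201,254.71
Profit = EUR 1,201,254.71 − EUR 1,167,000.00

Profit: EUR 34,254.71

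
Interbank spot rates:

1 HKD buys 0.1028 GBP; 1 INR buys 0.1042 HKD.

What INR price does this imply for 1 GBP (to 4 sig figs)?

GBP/INR = 93.36

1 GBP ÷ 0.1028 = 9.72763 HKD
9.72763 HKD ÷ 0.1042 = 93.3553 INR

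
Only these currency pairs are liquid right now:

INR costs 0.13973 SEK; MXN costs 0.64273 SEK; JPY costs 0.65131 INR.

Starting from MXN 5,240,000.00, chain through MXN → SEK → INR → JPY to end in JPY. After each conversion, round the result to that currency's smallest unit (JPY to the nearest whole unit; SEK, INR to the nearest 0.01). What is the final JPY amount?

MXN 5,240,000.00 × 0.64273 = SEK 3,367,905.20
SEK 3,367,905.20 ÷ 0.13973 = INR 24,102,949.97
INR 24,102,949.97 ÷ 0.65131 = JPY 37,006,878

JPY 37,006,878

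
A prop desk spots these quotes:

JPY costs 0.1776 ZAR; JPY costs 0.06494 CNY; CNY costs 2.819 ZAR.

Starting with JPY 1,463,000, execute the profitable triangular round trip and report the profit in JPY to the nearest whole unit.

Profitable loop is JPY → CNY → ZAR → JPY:
JPY 1,463,000 × 0.06494 = CNY 95,007.22
CNY 95,007.22 × 2.819 = ZAR 267,825.35
ZAR 267,825.35 ÷ 0.1776 = JPY 1,508,026
Profit = JPY 1,508,026 − JPY 1,463,000

Profit: JPY 45,026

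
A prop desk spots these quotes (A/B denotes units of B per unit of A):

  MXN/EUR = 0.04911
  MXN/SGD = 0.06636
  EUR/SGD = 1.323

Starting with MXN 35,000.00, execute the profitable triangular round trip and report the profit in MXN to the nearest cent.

Profitable loop is MXN → SGD → EUR → MXN:
MXN 35,000.00 × 0.06636 = SGD 2,322.60
SGD 2,322.60 ÷ 1.323 = EUR 1,755.56
EUR 1,755.56 ÷ 0.04911 = MXN 35,747.42
Profit = MXN 35,747.42 − MXN 35,000.00

Profit: MXN 747.42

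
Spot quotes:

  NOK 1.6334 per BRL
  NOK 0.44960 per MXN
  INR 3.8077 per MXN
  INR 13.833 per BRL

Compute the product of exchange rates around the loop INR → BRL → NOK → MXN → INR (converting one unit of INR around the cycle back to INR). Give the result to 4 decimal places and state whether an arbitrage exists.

Around INR → BRL → NOK → MXN → INR: 1 ÷ 13.833 × 1.6334 ÷ 0.44960 × 3.8077 = 1.000029
Product ≈ 1 (deviation 0.003%, within rounding noise).

1.0000 (no arbitrage)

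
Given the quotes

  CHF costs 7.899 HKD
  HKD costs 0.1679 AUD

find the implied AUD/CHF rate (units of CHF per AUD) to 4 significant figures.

AUD/CHF = 0.7540

1 AUD ÷ 0.1679 = 5.95593 HKD
5.95593 HKD ÷ 7.899 = 0.75401 CHF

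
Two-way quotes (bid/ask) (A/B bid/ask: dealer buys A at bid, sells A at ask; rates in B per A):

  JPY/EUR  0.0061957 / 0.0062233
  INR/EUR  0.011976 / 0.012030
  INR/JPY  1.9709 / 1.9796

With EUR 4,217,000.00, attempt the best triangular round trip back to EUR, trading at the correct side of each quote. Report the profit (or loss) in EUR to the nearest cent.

Best loop EUR → INR → JPY → EUR:
EUR 4,217,000.00 ÷ 0.012030 (buy INR at ask) = INR 350,540,315.88
INR 350,540,315.88 × 1.9709 (sell INR at bid) = JPY 690,879,909
JPY 690,879,909 × 0.0061957 (sell JPY at bid) = EUR 4,280,484.65

Net profit: EUR 63,484.65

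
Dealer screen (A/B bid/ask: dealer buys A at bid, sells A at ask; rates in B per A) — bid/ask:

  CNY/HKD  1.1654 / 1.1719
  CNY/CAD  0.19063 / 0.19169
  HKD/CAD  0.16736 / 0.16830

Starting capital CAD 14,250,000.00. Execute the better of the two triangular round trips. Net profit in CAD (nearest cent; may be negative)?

Best loop CAD → CNY → HKD → CAD:
CAD 14,250,000.00 ÷ 0.19169 (buy CNY at ask) = CNY 74,338,776.15
CNY 74,338,776.15 × 1.1654 (sell CNY at bid) = HKD 86,634,409.72
HKD 86,634,409.72 × 0.16736 (sell HKD at bid) = CAD 14,499,134.81

Net profit: CAD 249,134.81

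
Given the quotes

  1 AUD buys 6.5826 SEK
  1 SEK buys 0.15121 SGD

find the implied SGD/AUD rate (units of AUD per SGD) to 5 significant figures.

SGD/AUD = 1.0047

1 SGD ÷ 0.15121 = 6.61332 SEK
6.61332 SEK ÷ 6.5826 = 1.00467 AUD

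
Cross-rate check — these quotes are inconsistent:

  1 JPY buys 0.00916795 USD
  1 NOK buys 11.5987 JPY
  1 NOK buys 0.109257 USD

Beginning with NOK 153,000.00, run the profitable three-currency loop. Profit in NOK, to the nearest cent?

Profitable loop is NOK → USD → JPY → NOK:
NOK 153,000.00 × 0.109257 = USD 16,716.32
USD 16,716.32 ÷ 0.00916795 = JPY 1,823,343
JPY 1,823,343 ÷ 11.5987 = NOK 157,202.39
Profit = NOK 157,202.39 − NOK 153,000.00

Profit: NOK 4,202.39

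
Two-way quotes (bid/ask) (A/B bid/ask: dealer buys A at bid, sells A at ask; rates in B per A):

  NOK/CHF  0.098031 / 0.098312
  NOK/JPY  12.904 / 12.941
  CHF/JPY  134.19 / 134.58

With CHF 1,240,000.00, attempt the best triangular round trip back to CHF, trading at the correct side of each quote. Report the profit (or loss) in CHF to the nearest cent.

Best loop CHF → JPY → NOK → CHF:
CHF 1,240,000.00 × 134.19 (sell CHF at bid) = JPY 166,395,600
JPY 166,395,600 ÷ 12.941 (buy NOK at ask) = NOK 12,858,017.15
NOK 12,858,017.15 × 0.098031 (sell NOK at bid) = CHF 1,260,484.28

Net profit: CHF 20,484.28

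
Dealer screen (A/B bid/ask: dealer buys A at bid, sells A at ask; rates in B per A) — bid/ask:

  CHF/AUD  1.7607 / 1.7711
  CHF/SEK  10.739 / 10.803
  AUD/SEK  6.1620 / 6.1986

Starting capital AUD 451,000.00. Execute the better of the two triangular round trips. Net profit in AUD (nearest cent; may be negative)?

Net profit: AUD 1,938.49

Best loop AUD → SEK → CHF → AUD:
AUD 451,000.00 × 6.1620 (sell AUD at bid) = SEK 2,779,062.00
SEK 2,779,062.00 ÷ 10.803 (buy CHF at ask) = CHF 257,249.10
CHF 257,249.10 × 1.7607 (sell CHF at bid) = AUD 452,938.49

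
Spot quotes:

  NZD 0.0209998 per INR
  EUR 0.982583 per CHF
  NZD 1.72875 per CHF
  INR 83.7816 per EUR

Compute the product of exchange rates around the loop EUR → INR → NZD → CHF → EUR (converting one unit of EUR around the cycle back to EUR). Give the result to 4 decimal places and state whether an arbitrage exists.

1.0000 (no arbitrage)

Around EUR → INR → NZD → CHF → EUR: 1 × 83.7816 × 0.0209998 ÷ 1.72875 × 0.982583 = 1.000002
Product ≈ 1 (deviation 0.000%, within rounding noise).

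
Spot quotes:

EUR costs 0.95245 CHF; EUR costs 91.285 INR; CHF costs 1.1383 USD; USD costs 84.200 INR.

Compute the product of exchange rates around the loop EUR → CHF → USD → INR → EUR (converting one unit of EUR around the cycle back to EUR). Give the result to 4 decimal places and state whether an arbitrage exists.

1.0000 (no arbitrage)

Around EUR → CHF → USD → INR → EUR: 1 × 0.95245 × 1.1383 × 84.200 ÷ 91.285 = 1.000027
Product ≈ 1 (deviation 0.003%, within rounding noise).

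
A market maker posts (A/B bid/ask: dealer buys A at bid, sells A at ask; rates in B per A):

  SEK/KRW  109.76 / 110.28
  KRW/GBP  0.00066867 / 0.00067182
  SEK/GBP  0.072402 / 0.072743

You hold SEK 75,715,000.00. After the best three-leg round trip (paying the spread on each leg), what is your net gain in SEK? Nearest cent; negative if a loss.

Best loop SEK → KRW → GBP → SEK:
SEK 75,715,000.00 × 109.76 (sell SEK at bid) = KRW 8,310,478,400
KRW 8,310,478,400 × 0.00066867 (sell KRW at bid) = GBP 5,556,967.59
GBP 5,556,967.59 ÷ 0.072743 (buy SEK at ask) = SEK 76,391,784.66

Net profit: SEK 676,784.66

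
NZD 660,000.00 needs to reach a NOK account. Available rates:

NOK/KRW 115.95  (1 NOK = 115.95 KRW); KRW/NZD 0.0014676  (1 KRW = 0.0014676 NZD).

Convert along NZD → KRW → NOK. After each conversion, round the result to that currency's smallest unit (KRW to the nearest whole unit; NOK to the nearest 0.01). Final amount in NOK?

NOK 3,878,515.03

NZD 660,000.00 ÷ 0.0014676 = KRW 449,713,818
KRW 449,713,818 ÷ 115.95 = NOK 3,878,515.03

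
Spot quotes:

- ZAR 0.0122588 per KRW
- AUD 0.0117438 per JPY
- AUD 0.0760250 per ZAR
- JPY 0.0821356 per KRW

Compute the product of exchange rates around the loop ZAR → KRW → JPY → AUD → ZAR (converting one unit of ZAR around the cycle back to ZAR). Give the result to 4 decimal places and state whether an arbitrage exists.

1.0350 (arbitrage exists)

Around ZAR → KRW → JPY → AUD → ZAR: 1 ÷ 0.0122588 × 0.0821356 × 0.0117438 ÷ 0.0760250 = 1.034989
Product > 1; profitable direction is ZAR → KRW → JPY → AUD → ZAR.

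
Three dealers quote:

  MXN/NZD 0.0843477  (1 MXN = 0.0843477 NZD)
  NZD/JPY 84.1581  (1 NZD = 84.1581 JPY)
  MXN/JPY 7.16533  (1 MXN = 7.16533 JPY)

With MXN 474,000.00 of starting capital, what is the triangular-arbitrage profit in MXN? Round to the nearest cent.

Profitable loop is MXN → JPY → NZD → MXN:
MXN 474,000.00 × 7.16533 = JPY 3,396,366
JPY 3,396,366 ÷ 84.1581 = NZD 40,356.98
NZD 40,356.98 ÷ 0.0843477 = MXN 478,459.71
Profit = MXN 478,459.71 − MXN 474,000.00

Profit: MXN 4,459.71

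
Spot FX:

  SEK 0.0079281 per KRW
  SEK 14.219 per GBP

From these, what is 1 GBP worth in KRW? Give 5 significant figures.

1 GBP × 14.219 = 14.219 SEK
14.219 SEK ÷ 0.0079281 = 1793.49 KRW

GBP/KRW = 1793.5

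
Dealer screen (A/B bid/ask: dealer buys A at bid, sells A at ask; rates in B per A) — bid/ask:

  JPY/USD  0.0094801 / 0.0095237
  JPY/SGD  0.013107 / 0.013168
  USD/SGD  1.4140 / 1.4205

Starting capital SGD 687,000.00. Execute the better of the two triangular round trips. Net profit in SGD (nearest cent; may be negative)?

Best loop SGD → JPY → USD → SGD:
SGD 687,000.00 ÷ 0.013168 (buy JPY at ask) = JPY 52,171,932
JPY 52,171,932 × 0.0094801 (sell JPY at bid) = USD 494,595.13
USD 494,595.13 × 1.4140 (sell USD at bid) = SGD 699,357.52

Net profit: SGD 12,357.52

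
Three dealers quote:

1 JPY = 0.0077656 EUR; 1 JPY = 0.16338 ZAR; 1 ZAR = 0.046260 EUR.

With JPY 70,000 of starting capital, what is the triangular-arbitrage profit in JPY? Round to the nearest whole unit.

Profitable loop is JPY → EUR → ZAR → JPY:
JPY 70,000 × 0.0077656 = EUR 543.59
EUR 543.59 ÷ 0.046260 = ZAR 11,750.80
ZAR 11,750.80 ÷ 0.16338 = JPY 71,923
Profit = JPY 71,923 − JPY 70,000

Profit: JPY 1,923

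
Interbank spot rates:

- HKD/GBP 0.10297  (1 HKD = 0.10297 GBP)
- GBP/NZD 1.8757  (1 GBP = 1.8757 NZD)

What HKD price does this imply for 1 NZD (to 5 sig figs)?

NZD/HKD = 5.1776

1 NZD ÷ 1.8757 = 0.533134 GBP
0.533134 GBP ÷ 0.10297 = 5.17757 HKD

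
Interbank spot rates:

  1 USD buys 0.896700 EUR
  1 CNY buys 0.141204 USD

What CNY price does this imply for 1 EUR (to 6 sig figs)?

EUR/CNY = 7.89779

1 EUR ÷ 0.896700 = 1.1152 USD
1.1152 USD ÷ 0.141204 = 7.89779 CNY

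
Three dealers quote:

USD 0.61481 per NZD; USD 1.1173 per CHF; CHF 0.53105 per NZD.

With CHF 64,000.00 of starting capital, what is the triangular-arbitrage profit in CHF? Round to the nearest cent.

Profit: CHF 2,315.60

Profitable loop is CHF → NZD → USD → CHF:
CHF 64,000.00 ÷ 0.53105 = NZD 120,515.96
NZD 120,515.96 × 0.61481 = USD 74,094.42
USD 74,094.42 ÷ 1.1173 = CHF 66,315.60
Profit = CHF 66,315.60 − CHF 64,000.00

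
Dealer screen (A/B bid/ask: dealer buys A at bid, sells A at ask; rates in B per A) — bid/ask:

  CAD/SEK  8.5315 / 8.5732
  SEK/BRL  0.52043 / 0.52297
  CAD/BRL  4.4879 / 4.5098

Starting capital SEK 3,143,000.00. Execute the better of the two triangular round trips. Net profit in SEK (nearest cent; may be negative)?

Best loop SEK → CAD → BRL → SEK:
SEK 3,143,000.00 ÷ 8.5732 (buy CAD at ask) = CAD 366,607.57
CAD 366,607.57 × 4.4879 (sell CAD at bid) = BRL 1,645,298.10
BRL 1,645,298.10 ÷ 0.52297 (buy SEK at ask) = SEK 3,146,065.94

Net profit: SEK 3,065.94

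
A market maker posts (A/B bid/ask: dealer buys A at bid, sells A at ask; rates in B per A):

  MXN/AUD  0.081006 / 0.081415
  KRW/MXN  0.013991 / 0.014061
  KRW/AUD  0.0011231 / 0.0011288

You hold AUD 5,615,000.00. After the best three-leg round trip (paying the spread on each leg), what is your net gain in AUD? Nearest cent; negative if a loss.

Best loop AUD → KRW → MXN → AUD:
AUD 5,615,000.00 ÷ 0.0011288 (buy KRW at ask) = KRW 4,974,309,001
KRW 4,974,309,001 × 0.013991 (sell KRW at bid) = MXN 69,595,557.23
MXN 69,595,557.23 × 0.081006 (sell MXN at bid) = AUD 5,637,657.71

Net profit: AUD 22,657.71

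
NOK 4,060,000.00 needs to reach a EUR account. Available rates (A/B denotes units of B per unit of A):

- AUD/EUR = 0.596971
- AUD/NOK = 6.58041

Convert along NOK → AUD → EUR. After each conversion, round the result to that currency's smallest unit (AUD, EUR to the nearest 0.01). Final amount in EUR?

EUR 368,320.86

NOK 4,060,000.00 ÷ 6.58041 = AUD 616,982.83
AUD 616,982.83 × 0.596971 = EUR 368,320.86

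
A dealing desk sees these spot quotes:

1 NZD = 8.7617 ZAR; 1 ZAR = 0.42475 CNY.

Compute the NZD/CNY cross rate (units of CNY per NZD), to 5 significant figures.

NZD/CNY = 3.7215

1 NZD × 8.7617 = 8.7617 ZAR
8.7617 ZAR × 0.42475 = 3.72153 CNY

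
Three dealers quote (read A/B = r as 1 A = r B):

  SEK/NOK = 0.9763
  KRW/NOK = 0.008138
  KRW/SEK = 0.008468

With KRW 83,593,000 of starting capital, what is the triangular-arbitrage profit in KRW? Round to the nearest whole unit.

Profitable loop is KRW → SEK → NOK → KRW:
KRW 83,593,000 × 0.008468 = SEK 707,865.52
SEK 707,865.52 × 0.9763 = NOK 691,089.11
NOK 691,089.11 ÷ 0.008138 = KRW 84,921,247
Profit = KRW 84,921,247 − KRW 83,593,000

Profit: KRW 1,328,247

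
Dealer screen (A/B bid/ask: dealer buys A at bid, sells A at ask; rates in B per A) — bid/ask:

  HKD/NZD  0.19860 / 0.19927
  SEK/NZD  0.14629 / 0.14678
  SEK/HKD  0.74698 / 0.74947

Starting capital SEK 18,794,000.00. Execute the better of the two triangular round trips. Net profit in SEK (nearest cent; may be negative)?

Best loop SEK → HKD → NZD → SEK:
SEK 18,794,000.00 × 0.74698 (sell SEK at bid) = HKD 14,038,742.12
HKD 14,038,742.12 × 0.19860 (sell HKD at bid) = NZD 2,788,094.19
NZD 2,788,094.19 ÷ 0.14678 (buy SEK at ask) = SEK 18,995,055.08

Net profit: SEK 201,055.08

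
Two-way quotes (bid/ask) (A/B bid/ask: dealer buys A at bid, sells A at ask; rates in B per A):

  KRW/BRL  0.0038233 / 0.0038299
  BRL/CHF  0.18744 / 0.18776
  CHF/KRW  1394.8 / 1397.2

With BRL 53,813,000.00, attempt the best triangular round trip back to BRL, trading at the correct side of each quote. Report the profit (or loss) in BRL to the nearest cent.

Net result: BRL -23,216.64 (no profitable arbitrage after spreads)

Best loop BRL → CHF → KRW → BRL:
BRL 53,813,000.00 × 0.18744 (sell BRL at bid) = CHF 10,086,708.72
CHF 10,086,708.72 × 1394.8 (sell CHF at bid) = KRW 14,068,941,323
KRW 14,068,941,323 × 0.0038233 (sell KRW at bid) = BRL 53,789,783.36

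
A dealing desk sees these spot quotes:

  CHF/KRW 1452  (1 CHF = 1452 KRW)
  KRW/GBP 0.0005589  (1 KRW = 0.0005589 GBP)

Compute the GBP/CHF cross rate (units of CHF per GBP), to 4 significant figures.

1 GBP ÷ 0.0005589 = 1789.23 KRW
1789.23 KRW ÷ 1452 = 1.23225 CHF

GBP/CHF = 1.232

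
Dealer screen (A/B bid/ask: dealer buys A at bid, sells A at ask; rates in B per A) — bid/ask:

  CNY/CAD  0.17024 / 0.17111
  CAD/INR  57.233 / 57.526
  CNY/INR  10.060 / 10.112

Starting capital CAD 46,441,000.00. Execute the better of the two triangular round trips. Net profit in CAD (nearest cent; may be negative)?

Net profit: CAD 1,022,523.48

Best loop CAD → CNY → INR → CAD:
CAD 46,441,000.00 ÷ 0.17111 (buy CNY at ask) = CNY 271,410,203.96
CNY 271,410,203.96 × 10.060 (sell CNY at bid) = INR 2,730,386,651.86
INR 2,730,386,651.86 ÷ 57.526 (buy CAD at ask) = CAD 47,463,523.48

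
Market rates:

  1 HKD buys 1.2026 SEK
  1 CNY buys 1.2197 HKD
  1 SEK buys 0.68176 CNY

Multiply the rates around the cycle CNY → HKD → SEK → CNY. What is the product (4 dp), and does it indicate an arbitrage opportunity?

1.0000 (no arbitrage)

Around CNY → HKD → SEK → CNY: 1 × 1.2197 × 1.2026 × 0.68176 = 1.000013
Product ≈ 1 (deviation 0.001%, within rounding noise).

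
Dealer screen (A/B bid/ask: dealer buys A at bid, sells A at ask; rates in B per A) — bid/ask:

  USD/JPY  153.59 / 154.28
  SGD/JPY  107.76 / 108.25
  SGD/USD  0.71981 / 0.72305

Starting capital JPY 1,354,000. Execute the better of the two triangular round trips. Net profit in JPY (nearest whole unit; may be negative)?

Best loop JPY → SGD → USD → JPY:
JPY 1,354,000 ÷ 108.25 (buy SGD at ask) = SGD 12,508.08
SGD 12,508.08 × 0.71981 (sell SGD at bid) = USD 9,003.44
USD 9,003.44 × 153.59 (sell USD at bid) = JPY 1,382,839

Net profit: JPY 28,839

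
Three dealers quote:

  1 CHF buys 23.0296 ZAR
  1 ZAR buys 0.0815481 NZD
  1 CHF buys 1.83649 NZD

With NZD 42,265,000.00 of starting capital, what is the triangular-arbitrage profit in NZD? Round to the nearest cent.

Profit: NZD 955,774.70

Profitable loop is NZD → CHF → ZAR → NZD:
NZD 42,265,000.00 ÷ 1.83649 = CHF 23,014,010.42
CHF 23,014,010.42 × 23.0296 = ZAR 530,003,454.42
ZAR 530,003,454.42 × 0.0815481 = NZD 43,220,774.70
Profit = NZD 43,220,774.70 − NZD 42,265,000.00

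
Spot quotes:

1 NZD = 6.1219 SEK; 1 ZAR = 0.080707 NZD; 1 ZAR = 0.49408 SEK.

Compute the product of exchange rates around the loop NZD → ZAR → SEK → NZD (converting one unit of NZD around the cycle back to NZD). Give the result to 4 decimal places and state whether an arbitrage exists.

1.0000 (no arbitrage)

Around NZD → ZAR → SEK → NZD: 1 ÷ 0.080707 × 0.49408 ÷ 6.1219 = 1.000000
Product ≈ 1 (deviation 0.000%, within rounding noise).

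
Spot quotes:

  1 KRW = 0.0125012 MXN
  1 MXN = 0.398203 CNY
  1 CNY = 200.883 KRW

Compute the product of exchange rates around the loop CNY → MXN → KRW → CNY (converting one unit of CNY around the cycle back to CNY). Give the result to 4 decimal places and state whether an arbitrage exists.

Around CNY → MXN → KRW → CNY: 1 ÷ 0.398203 ÷ 0.0125012 ÷ 200.883 = 1.000001
Product ≈ 1 (deviation 0.000%, within rounding noise).

1.0000 (no arbitrage)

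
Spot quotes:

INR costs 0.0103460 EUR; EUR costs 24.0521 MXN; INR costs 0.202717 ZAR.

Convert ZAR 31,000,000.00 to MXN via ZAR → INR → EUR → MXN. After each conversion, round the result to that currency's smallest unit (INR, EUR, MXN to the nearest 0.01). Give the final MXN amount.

MXN 38,053,709.40

ZAR 31,000,000.00 ÷ 0.202717 = INR 152,922,547.20
INR 152,922,547.20 × 0.0103460 = EUR 1,582,136.67
EUR 1,582,136.67 × 24.0521 = MXN 38,053,709.40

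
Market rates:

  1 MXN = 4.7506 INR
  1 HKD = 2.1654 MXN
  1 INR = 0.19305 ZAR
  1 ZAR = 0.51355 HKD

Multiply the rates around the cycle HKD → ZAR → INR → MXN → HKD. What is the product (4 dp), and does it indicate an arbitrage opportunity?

0.9805 (arbitrage exists)

Around HKD → ZAR → INR → MXN → HKD: 1 ÷ 0.51355 ÷ 0.19305 ÷ 4.7506 ÷ 2.1654 = 0.980530
Product < 1; profitable direction is HKD → MXN → INR → ZAR → HKD.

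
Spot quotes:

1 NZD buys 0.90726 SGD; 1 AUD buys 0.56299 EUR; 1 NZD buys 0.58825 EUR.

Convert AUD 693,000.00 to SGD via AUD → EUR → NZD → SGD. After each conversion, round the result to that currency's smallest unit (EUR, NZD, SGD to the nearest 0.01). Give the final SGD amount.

SGD 601,732.88

AUD 693,000.00 × 0.56299 = EUR 390,152.07
EUR 390,152.07 ÷ 0.58825 = NZD 663,241.94
NZD 663,241.94 × 0.90726 = SGD 601,732.88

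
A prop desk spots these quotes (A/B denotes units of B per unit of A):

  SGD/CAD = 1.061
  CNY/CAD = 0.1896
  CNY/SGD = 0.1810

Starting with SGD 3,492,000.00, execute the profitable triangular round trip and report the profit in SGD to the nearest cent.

Profit: SGD 44,957.66

Profitable loop is SGD → CAD → CNY → SGD:
SGD 3,492,000.00 × 1.061 = CAD 3,705,012.00
CAD 3,705,012.00 ÷ 0.1896 = CNY 19,541,202.53
CNY 19,541,202.53 × 0.1810 = SGD 3,536,957.66
Profit = SGD 3,536,957.66 − SGD 3,492,000.00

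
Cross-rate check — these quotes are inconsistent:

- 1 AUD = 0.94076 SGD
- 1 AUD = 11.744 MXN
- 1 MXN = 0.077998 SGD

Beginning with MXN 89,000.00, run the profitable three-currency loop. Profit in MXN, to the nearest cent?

Profit: MXN 2,404.87

Profitable loop is MXN → AUD → SGD → MXN:
MXN 89,000.00 ÷ 11.744 = AUD 7,578.34
AUD 7,578.34 × 0.94076 = SGD 7,129.40
SGD 7,129.40 ÷ 0.077998 = MXN 91,404.87
Profit = MXN 91,404.87 − MXN 89,000.00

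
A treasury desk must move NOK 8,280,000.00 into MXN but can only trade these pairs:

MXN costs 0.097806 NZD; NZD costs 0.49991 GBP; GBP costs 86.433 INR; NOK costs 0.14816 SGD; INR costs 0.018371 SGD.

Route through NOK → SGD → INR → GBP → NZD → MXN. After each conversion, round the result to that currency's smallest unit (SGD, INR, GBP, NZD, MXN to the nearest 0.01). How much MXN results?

MXN 15,801,255.55

NOK 8,280,000.00 × 0.14816 = SGD 1,226,764.80
SGD 1,226,764.80 ÷ 0.018371 = INR 66,777,246.75
INR 66,777,246.75 ÷ 86.433 = GBP 772,589.71
GBP 772,589.71 ÷ 0.49991 = NZD 1,545,457.60
NZD 1,545,457.60 ÷ 0.097806 = MXN 15,801,255.55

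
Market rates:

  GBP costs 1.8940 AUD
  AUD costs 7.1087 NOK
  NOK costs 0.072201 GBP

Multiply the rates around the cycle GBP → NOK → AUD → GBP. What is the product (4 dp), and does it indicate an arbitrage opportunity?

Around GBP → NOK → AUD → GBP: 1 ÷ 0.072201 ÷ 7.1087 ÷ 1.8940 = 1.028695
Product > 1; profitable direction is GBP → NOK → AUD → GBP.

1.0287 (arbitrage exists)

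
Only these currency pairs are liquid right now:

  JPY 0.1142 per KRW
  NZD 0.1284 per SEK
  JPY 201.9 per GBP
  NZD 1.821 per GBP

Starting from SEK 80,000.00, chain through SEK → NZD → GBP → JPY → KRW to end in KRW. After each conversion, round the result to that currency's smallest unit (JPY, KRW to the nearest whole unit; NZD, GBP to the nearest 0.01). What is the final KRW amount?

KRW 9,972,767

SEK 80,000.00 × 0.1284 = NZD 10,272.00
NZD 10,272.00 ÷ 1.821 = GBP 5,640.86
GBP 5,640.86 × 201.9 = JPY 1,138,890
JPY 1,138,890 ÷ 0.1142 = KRW 9,972,767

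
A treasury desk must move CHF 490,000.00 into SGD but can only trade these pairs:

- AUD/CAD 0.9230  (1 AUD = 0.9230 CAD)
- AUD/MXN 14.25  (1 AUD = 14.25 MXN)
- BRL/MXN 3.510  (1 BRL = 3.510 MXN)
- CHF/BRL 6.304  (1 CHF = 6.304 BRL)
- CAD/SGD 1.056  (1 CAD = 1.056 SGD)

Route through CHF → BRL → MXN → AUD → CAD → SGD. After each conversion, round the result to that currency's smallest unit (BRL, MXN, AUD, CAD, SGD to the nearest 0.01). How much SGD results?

CHF 490,000.00 × 6.304 = BRL 3,088,960.00
BRL 3,088,960.00 × 3.510 = MXN 10,842,249.60
MXN 10,842,249.60 ÷ 14.25 = AUD 760,859.62
AUD 760,859.62 × 0.9230 = CAD 702,273.43
CAD 702,273.43 × 1.056 = SGD 741,600.74

SGD 741,600.74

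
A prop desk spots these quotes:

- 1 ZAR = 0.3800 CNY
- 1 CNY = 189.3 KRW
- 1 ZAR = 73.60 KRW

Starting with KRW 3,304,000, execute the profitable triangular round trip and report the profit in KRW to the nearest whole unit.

Profit: KRW 76,521

Profitable loop is KRW → CNY → ZAR → KRW:
KRW 3,304,000 ÷ 189.3 = CNY 17,453.78
CNY 17,453.78 ÷ 0.3800 = ZAR 45,930.99
ZAR 45,930.99 × 73.60 = KRW 3,380,521
Profit = KRW 3,380,521 − KRW 3,304,000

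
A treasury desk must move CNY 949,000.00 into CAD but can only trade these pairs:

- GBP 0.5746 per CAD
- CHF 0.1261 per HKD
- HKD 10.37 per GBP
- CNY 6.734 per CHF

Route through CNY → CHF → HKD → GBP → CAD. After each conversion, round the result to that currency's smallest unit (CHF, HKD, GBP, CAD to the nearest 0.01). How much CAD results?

CAD 187,557.15

CNY 949,000.00 ÷ 6.734 = CHF 140,926.64
CHF 140,926.64 ÷ 0.1261 = HKD 1,117,578.43
HKD 1,117,578.43 ÷ 10.37 = GBP 107,770.34
GBP 107,770.34 ÷ 0.5746 = CAD 187,557.15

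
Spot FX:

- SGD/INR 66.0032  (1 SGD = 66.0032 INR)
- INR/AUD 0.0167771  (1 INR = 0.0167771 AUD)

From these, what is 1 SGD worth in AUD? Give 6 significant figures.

1 SGD × 66.0032 = 66.0032 INR
66.0032 INR × 0.0167771 = 1.10734 AUD

SGD/AUD = 1.10734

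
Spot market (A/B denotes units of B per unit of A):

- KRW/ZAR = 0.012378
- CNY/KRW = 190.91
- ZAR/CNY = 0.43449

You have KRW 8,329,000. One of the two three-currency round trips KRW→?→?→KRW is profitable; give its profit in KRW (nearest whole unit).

Profitable loop is KRW → ZAR → CNY → KRW:
KRW 8,329,000 × 0.012378 = ZAR 103,096.36
ZAR 103,096.36 × 0.43449 = CNY 44,794.34
CNY 44,794.34 × 190.91 = KRW 8,551,687
Profit = KRW 8,551,687 − KRW 8,329,000

Profit: KRW 222,687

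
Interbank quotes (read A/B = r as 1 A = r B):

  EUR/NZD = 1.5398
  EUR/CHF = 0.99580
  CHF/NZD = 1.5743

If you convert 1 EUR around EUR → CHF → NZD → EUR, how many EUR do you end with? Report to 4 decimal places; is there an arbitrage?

1.0181 (arbitrage exists)

Around EUR → CHF → NZD → EUR: 1 × 0.99580 × 1.5743 ÷ 1.5398 = 1.018111
Product > 1; profitable direction is EUR → CHF → NZD → EUR.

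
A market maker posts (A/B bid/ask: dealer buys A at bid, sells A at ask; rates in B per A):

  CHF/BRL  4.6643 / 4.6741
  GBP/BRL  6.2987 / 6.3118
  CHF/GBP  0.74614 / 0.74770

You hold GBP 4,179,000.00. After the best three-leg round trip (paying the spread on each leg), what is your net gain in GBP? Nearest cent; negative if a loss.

Best loop GBP → BRL → CHF → GBP:
GBP 4,179,000.00 × 6.2987 (sell GBP at bid) = BRL 26,322,267.30
BRL 26,322,267.30 ÷ 4.6741 (buy CHF at ask) = CHF 5,631,515.65
CHF 5,631,515.65 × 0.74614 (sell CHF at bid) = GBP 4,201,899.09

Net profit: GBP 22,899.09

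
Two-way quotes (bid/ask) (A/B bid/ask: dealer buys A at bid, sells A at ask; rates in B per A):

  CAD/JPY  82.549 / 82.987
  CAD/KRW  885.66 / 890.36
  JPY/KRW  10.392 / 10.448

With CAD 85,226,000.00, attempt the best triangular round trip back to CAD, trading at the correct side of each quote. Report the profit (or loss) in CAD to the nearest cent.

Net profit: CAD 1,829,438.50

Best loop CAD → KRW → JPY → CAD:
CAD 85,226,000.00 × 885.66 (sell CAD at bid) = KRW 75,481,259,160
KRW 75,481,259,160 ÷ 10.448 (buy JPY at ask) = JPY 7,224,469,675
JPY 7,224,469,675 ÷ 82.987 (buy CAD at ask) = CAD 87,055,438.50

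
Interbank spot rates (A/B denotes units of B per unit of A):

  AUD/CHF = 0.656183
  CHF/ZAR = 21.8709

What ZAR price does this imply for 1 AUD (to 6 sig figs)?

1 AUD × 0.656183 = 0.656183 CHF
0.656183 CHF × 21.8709 = 14.3513 ZAR

AUD/ZAR = 14.3513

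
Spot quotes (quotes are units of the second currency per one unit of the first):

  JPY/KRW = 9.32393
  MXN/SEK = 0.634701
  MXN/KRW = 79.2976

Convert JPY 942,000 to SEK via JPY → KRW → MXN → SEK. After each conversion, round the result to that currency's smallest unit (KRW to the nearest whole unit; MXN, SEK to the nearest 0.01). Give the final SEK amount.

SEK 70,300.60

JPY 942,000 × 9.32393 = KRW 8,783,142
KRW 8,783,142 ÷ 79.2976 = MXN 110,761.76
MXN 110,761.76 × 0.634701 = SEK 70,300.60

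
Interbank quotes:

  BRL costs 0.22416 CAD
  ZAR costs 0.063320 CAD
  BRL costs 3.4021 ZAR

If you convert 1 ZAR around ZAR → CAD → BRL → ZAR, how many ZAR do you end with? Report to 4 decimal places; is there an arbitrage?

0.9610 (arbitrage exists)

Around ZAR → CAD → BRL → ZAR: 1 × 0.063320 ÷ 0.22416 × 3.4021 = 0.961014
Product < 1; profitable direction is ZAR → BRL → CAD → ZAR.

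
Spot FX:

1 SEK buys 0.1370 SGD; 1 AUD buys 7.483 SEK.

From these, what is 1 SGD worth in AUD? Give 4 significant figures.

1 SGD ÷ 0.1370 = 7.29927 SEK
7.29927 SEK ÷ 7.483 = 0.975447 AUD

SGD/AUD = 0.9754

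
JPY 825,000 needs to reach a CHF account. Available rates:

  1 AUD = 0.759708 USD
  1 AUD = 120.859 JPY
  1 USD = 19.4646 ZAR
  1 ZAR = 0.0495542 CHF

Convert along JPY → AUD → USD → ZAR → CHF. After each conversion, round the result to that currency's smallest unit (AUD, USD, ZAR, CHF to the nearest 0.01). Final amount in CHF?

CHF 5,002.05

JPY 825,000 ÷ 120.859 = AUD 6,826.14
AUD 6,826.14 × 0.759708 = USD 5,185.87
USD 5,185.87 × 19.4646 = ZAR 100,940.89
ZAR 100,940.89 × 0.0495542 = CHF 5,002.05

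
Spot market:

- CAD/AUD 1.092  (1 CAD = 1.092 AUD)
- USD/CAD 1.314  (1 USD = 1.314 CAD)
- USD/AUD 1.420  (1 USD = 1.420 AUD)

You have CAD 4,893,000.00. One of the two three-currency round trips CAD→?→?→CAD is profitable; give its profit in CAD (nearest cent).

Profitable loop is CAD → AUD → USD → CAD:
CAD 4,893,000.00 × 1.092 = AUD 5,343,156.00
AUD 5,343,156.00 ÷ 1.420 = USD 3,762,785.92
USD 3,762,785.92 × 1.314 = CAD 4,944,300.69
Profit = CAD 4,944,300.69 − CAD 4,893,000.00

Profit: CAD 51,300.69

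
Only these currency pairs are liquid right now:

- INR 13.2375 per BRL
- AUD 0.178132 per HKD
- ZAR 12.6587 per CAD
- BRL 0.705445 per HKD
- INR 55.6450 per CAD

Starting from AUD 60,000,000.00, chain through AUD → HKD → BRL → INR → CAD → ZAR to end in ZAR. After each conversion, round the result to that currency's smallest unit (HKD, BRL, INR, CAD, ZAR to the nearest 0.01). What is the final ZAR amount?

ZAR 715,552,329.61

AUD 60,000,000.00 ÷ 0.178132 = HKD 336,828,868.48
HKD 336,828,868.48 × 0.705445 = BRL 237,614,241.12
BRL 237,614,241.12 × 13.2375 = INR 3,145,418,516.83
INR 3,145,418,516.83 ÷ 55.6450 = CAD 56,526,525.60
CAD 56,526,525.60 × 12.6587 = ZAR 715,552,329.61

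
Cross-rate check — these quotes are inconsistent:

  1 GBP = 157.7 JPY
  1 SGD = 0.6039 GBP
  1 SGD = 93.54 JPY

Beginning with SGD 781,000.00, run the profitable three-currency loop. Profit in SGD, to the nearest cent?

Profitable loop is SGD → GBP → JPY → SGD:
SGD 781,000.00 × 0.6039 = GBP 471,645.90
GBP 471,645.90 × 157.7 = JPY 74,378,558
JPY 74,378,558 ÷ 93.54 = SGD 795,152.43
Profit = SGD 795,152.43 − SGD 781,000.00

Profit: SGD 14,152.43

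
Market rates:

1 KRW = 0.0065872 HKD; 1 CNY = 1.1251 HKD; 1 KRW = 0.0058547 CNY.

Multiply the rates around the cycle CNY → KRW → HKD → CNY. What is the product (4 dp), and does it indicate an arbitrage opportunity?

Around CNY → KRW → HKD → CNY: 1 ÷ 0.0058547 × 0.0065872 ÷ 1.1251 = 1.000012
Product ≈ 1 (deviation 0.001%, within rounding noise).

1.0000 (no arbitrage)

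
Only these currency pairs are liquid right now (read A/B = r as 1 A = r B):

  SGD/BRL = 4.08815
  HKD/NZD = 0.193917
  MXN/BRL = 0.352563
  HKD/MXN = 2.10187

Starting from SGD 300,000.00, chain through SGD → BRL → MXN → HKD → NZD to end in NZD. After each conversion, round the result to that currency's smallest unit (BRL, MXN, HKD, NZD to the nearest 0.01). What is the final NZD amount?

SGD 300,000.00 × 4.08815 = BRL 1,226,445.00
BRL 1,226,445.00 ÷ 0.352563 = MXN 3,478,654.88
MXN 3,478,654.88 ÷ 2.10187 = HKD 1,655,028.56
HKD 1,655,028.56 × 0.193917 = NZD 320,938.17

NZD 320,938.17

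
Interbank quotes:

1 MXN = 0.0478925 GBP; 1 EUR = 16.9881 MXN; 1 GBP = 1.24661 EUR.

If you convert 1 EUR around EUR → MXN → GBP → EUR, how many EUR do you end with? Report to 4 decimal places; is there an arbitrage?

1.0142 (arbitrage exists)

Around EUR → MXN → GBP → EUR: 1 × 16.9881 × 0.0478925 × 1.24661 = 1.014245
Product > 1; profitable direction is EUR → MXN → GBP → EUR.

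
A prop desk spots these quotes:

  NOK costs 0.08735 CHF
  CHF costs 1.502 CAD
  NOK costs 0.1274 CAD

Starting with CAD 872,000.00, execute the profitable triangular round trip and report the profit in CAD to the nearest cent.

Profit: CAD 26,007.37

Profitable loop is CAD → NOK → CHF → CAD:
CAD 872,000.00 ÷ 0.1274 = NOK 6,844,583.99
NOK 6,844,583.99 × 0.08735 = CHF 597,874.41
CHF 597,874.41 × 1.502 = CAD 898,007.37
Profit = CAD 898,007.37 − CAD 872,000.00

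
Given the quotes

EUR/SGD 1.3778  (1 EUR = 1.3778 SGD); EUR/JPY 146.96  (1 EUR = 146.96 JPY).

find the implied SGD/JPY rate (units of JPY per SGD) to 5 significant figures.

SGD/JPY = 106.66

1 SGD ÷ 1.3778 = 0.725795 EUR
0.725795 EUR × 146.96 = 106.663 JPY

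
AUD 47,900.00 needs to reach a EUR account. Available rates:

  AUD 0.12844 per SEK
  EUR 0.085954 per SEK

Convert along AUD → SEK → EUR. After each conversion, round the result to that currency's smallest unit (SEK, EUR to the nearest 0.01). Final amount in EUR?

AUD 47,900.00 ÷ 0.12844 = SEK 372,936.78
SEK 372,936.78 × 0.085954 = EUR 32,055.41

EUR 32,055.41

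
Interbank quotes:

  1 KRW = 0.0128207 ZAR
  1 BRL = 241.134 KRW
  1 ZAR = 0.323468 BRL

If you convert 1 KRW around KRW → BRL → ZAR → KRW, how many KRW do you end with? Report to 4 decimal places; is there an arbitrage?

1.0000 (no arbitrage)

Around KRW → BRL → ZAR → KRW: 1 ÷ 241.134 ÷ 0.323468 ÷ 0.0128207 = 0.999997
Product ≈ 1 (deviation 0.000%, within rounding noise).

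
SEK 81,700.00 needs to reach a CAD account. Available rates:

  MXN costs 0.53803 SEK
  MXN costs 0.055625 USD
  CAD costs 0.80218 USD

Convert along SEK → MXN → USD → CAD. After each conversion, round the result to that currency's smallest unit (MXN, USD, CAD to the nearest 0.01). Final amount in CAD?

CAD 10,529.64

SEK 81,700.00 ÷ 0.53803 = MXN 151,850.27
MXN 151,850.27 × 0.055625 = USD 8,446.67
USD 8,446.67 ÷ 0.80218 = CAD 10,529.64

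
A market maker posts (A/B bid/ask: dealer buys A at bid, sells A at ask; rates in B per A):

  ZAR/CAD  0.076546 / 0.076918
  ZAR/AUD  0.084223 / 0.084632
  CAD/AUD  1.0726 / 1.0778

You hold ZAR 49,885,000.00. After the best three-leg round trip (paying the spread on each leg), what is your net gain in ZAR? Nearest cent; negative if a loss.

Net profit: ZAR 794,756.64

Best loop ZAR → AUD → CAD → ZAR:
ZAR 49,885,000.00 × 0.084223 (sell ZAR at bid) = AUD 4,201,464.36
AUD 4,201,464.36 ÷ 1.0778 (buy CAD at ask) = CAD 3,898,185.52
CAD 3,898,185.52 ÷ 0.076918 (buy ZAR at ask) = ZAR 50,679,756.64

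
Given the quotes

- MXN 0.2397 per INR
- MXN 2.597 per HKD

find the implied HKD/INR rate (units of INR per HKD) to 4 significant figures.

1 HKD × 2.597 = 2.597 MXN
2.597 MXN ÷ 0.2397 = 10.8344 INR

HKD/INR = 10.83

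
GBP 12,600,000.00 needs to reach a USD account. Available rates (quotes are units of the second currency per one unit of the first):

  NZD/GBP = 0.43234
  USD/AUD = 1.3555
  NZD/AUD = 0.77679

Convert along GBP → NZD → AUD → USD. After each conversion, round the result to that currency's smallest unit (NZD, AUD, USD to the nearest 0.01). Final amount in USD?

GBP 12,600,000.00 ÷ 0.43234 = NZD 29,143,729.47
NZD 29,143,729.47 × 0.77679 = AUD 22,638,557.62
AUD 22,638,557.62 ÷ 1.3555 = USD 16,701,259.77

USD 16,701,259.77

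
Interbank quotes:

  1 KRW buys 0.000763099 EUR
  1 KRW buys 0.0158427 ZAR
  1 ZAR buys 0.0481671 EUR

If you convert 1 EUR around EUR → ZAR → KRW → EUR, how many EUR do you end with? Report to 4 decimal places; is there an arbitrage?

Around EUR → ZAR → KRW → EUR: 1 ÷ 0.0481671 ÷ 0.0158427 × 0.000763099 = 1.000003
Product ≈ 1 (deviation 0.000%, within rounding noise).

1.0000 (no arbitrage)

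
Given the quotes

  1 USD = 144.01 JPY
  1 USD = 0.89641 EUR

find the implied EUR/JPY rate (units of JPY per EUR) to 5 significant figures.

EUR/JPY = 160.65

1 EUR ÷ 0.89641 = 1.11556 USD
1.11556 USD × 144.01 = 160.652 JPY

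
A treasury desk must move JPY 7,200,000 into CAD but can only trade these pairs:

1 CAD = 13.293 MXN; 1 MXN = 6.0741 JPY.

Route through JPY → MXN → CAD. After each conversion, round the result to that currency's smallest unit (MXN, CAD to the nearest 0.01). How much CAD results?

CAD 89,171.80

JPY 7,200,000 ÷ 6.0741 = MXN 1,185,360.79
MXN 1,185,360.79 ÷ 13.293 = CAD 89,171.80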